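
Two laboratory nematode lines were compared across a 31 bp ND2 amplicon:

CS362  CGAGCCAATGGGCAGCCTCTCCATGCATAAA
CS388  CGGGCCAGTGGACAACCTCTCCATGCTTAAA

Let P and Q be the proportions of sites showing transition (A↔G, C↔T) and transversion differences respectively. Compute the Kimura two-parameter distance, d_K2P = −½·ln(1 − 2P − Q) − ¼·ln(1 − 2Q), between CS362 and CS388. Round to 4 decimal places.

Differing sites — 3:A/G (Ti); 8:A/G (Ti); 12:G/A (Ti); 15:G/A (Ti); 27:A/T (Tv).
Of the 5 differences, 4 transitions and 1 transversion over 31 sites: P = 4/31 = 0.129032, Q = 1/31 = 0.032258.
d = −0.5·ln(0.709678) − 0.25·ln(0.935484) = −0.5·(-0.342944) − 0.25·(-0.066691) = 0.1881.

0.1881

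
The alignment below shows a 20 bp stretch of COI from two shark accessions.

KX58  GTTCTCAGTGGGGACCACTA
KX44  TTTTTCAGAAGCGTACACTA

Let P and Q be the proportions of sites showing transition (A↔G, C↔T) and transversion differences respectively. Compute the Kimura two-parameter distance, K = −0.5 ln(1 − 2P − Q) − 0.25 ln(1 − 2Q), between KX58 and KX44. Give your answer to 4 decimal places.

0.4722

Mismatches occur at site 1 (G/T, transversion), site 4 (C/T, transition), site 9 (T/A, transversion), site 10 (G/A, transition), site 12 (G/C, transversion), site 14 (A/T, transversion), site 15 (C/A, transversion).
Of the 7 differences, 2 transitions and 5 transversions over 20 sites: P = 2/20 = 0.100000, Q = 5/20 = 0.250000.
d = −0.5·ln(0.550000) − 0.25·ln(0.500000) = −0.5·(-0.597837) − 0.25·(-0.693147) = 0.4722.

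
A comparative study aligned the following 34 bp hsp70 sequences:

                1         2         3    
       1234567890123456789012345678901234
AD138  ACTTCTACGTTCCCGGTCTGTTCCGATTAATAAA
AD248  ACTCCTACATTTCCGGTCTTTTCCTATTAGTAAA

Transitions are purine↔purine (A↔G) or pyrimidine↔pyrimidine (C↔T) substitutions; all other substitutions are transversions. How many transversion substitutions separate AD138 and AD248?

2

Differing sites — 4:T/C (Ti); 9:G/A (Ti); 12:C/T (Ti); 20:G/T (Tv); 25:G/T (Tv); 30:A/G (Ti).
Of the 6 differences, 4 transitions and 2 transversions, so the answer is 2.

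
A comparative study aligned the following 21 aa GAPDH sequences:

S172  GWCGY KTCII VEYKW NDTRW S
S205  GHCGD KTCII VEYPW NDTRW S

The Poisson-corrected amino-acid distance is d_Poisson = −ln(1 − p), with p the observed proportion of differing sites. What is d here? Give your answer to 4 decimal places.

Mismatches occur at site 2 (W↔H), site 5 (Y↔D), site 14 (K↔P).
p = 3/21 = 0.142857.
d = −ln(1 − 0.142857) = −ln(0.857143) = 0.1542.

0.1542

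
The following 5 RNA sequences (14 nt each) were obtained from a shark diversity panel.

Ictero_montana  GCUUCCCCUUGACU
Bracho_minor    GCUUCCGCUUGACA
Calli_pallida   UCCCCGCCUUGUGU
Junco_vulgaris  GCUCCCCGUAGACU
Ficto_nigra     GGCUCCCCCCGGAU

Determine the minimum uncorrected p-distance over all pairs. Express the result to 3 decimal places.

0.143

Pairwise Hamming distances:
  Ictero_montana vs Bracho_minor: 2
  Ictero_montana vs Calli_pallida: 6
  Ictero_montana vs Junco_vulgaris: 3
  Ictero_montana vs Ficto_nigra: 6
  Bracho_minor vs Calli_pallida: 8
  Bracho_minor vs Junco_vulgaris: 5
  Bracho_minor vs Ficto_nigra: 8
  Calli_pallida vs Junco_vulgaris: 7
  Calli_pallida vs Ficto_nigra: 8
  Junco_vulgaris vs Ficto_nigra: 8
The smallest is 2 mismatches, between Ictero_montana and Bracho_minor; p = 2/14 = 0.143.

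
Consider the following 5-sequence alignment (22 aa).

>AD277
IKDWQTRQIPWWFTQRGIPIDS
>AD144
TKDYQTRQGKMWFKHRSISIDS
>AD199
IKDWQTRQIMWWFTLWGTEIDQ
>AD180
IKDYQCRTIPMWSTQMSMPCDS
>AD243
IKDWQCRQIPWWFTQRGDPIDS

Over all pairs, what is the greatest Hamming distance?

13

Pairwise Hamming distances:
  AD277 vs AD144: 9
  AD277 vs AD199: 6
  AD277 vs AD180: 9
  AD277 vs AD243: 2
  AD144 vs AD199: 12
  AD144 vs AD180: 12
  AD144 vs AD243: 11
  AD199 vs AD180: 13
  AD199 vs AD243: 7
  AD180 vs AD243: 8
The largest is 13, between AD199 and AD180.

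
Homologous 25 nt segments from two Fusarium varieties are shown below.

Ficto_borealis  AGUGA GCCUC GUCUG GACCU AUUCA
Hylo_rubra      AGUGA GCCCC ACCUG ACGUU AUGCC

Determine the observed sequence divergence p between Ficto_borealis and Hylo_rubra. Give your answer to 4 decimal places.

The sequences differ at positions 9 (U/C), 11 (G/A), 12 (U/C), 16 (G/A), 17 (A/C), 18 (C/G), 19 (C/U), 23 (U/G), 25 (A/C).
There are 9 differences over 25 sites, so p = 9/25 = 0.3600.

0.3600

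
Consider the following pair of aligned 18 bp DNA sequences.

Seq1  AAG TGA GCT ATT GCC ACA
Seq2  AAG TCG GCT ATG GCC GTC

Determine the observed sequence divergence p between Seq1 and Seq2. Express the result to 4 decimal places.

0.3333

Mismatches occur at site 5 (G/C), site 6 (A/G), site 12 (T/G), site 16 (A/G), site 17 (C/T), site 18 (A/C).
There are 6 differences over 18 sites, so p = 6/18 = 0.3333.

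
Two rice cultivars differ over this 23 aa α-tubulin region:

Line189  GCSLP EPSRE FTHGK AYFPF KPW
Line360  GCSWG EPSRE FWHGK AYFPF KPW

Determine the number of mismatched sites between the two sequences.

The sequences differ at positions 4 (L/W), 5 (P/G), 12 (T/W).
That gives 3 mismatches out of 23 aligned sites, so the Hamming distance is 3.

3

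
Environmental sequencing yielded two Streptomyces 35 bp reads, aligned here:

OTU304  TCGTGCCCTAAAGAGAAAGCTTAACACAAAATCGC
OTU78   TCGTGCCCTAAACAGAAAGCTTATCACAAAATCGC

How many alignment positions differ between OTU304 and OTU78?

Differing sites — 13:G/C; 24:A/T.
That gives 2 mismatches out of 35 aligned sites, so the Hamming distance is 2.

2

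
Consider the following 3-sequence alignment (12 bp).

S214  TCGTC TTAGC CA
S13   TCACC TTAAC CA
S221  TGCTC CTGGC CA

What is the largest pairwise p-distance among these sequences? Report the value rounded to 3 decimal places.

Pairwise Hamming distances:
  S214 vs S13: 3
  S214 vs S221: 4
  S13 vs S221: 6
The largest is 6 mismatches, between S13 and S221; p = 6/12 = 0.500.

0.500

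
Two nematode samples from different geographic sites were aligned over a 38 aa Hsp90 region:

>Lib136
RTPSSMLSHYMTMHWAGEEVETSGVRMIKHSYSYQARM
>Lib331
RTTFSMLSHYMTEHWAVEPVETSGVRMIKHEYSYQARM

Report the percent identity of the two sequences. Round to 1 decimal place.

84.2%

Mismatches occur at site 3 (P/T), site 4 (S/F), site 13 (M/E), site 17 (G/V), site 19 (E/P), site 31 (S/E).
32 of the 38 sites match, so the percent identity is 32/38 × 100 = 84.2%.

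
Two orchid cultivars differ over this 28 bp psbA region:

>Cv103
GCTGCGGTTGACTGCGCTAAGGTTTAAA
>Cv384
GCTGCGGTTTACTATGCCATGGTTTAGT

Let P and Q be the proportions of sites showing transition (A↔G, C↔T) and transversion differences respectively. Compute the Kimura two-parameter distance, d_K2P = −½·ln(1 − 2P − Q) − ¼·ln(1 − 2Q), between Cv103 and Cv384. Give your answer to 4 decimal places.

Mismatches occur at site 10 (G→T, transversion), site 14 (G→A, transition), site 15 (C→T, transition), site 18 (T→C, transition), site 20 (A→T, transversion), site 27 (A→G, transition), site 28 (A→T, transversion).
Of the 7 differences, 4 transitions and 3 transversions over 28 sites: P = 4/28 = 0.142857, Q = 3/28 = 0.107143.
d = −0.5·ln(0.607143) − 0.25·ln(0.785714) = −0.5·(-0.498991) − 0.25·(-0.241162) = 0.3098.

0.3098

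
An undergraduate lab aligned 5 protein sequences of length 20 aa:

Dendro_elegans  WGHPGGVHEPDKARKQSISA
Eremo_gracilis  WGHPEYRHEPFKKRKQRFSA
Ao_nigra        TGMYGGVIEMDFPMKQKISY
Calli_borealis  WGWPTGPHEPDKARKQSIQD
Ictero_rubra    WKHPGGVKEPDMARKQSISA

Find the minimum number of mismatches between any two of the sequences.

Pairwise Hamming distances:
  Dendro_elegans vs Eremo_gracilis: 7
  Dendro_elegans vs Ao_nigra: 10
  Dendro_elegans vs Calli_borealis: 5
  Dendro_elegans vs Ictero_rubra: 3
  Eremo_gracilis vs Ao_nigra: 15
  Eremo_gracilis vs Calli_borealis: 10
  Eremo_gracilis vs Ictero_rubra: 10
  Ao_nigra vs Calli_borealis: 13
  Ao_nigra vs Ictero_rubra: 11
  Calli_borealis vs Ictero_rubra: 8
The smallest is 3, between Dendro_elegans and Ictero_rubra.

3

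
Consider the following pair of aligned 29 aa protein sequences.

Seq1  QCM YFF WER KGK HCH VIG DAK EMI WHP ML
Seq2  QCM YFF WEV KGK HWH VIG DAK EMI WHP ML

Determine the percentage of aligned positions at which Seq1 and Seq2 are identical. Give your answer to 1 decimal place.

93.1%

Mismatches occur at site 9 (R↔V), site 14 (C↔W).
27 of the 29 sites match, so the percent identity is 27/29 × 100 = 93.1%.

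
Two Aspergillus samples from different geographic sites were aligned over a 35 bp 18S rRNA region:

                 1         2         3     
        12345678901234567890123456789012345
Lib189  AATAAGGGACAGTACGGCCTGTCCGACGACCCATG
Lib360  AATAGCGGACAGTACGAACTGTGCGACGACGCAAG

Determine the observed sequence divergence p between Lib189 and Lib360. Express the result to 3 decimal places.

0.200

Differing sites — 5:A/G; 6:G/C; 17:G/A; 18:C/A; 23:C/G; 31:C/G; 34:T/A.
There are 7 differences over 35 sites, so p = 7/35 = 0.200.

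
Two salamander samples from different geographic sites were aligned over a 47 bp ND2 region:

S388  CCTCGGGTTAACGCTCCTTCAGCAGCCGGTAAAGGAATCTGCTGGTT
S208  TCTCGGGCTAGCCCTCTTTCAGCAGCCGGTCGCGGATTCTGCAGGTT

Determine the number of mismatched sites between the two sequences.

10

Mismatches occur at site 1 (C↔T), site 8 (T↔C), site 11 (A↔G), site 13 (G↔C), site 17 (C↔T), site 31 (A↔C), site 32 (A↔G), site 33 (A↔C), site 37 (A↔T), site 43 (T↔A).
That gives 10 mismatches out of 47 aligned sites, so the Hamming distance is 10.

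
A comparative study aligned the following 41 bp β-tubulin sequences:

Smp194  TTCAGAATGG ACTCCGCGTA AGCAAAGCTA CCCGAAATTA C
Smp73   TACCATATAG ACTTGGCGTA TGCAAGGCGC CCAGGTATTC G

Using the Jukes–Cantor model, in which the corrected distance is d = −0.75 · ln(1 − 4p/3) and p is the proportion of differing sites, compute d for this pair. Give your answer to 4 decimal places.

The sequences differ at positions 2 (T/A), 4 (A/C), 5 (G/A), 6 (A/T), 9 (G/A), 14 (C/T), 15 (C/G), 21 (A/T), 26 (A/G), 29 (T/G), 30 (A/C), 33 (C/A), 35 (A/G), 36 (A/T), 40 (A/C), 41 (C/G).
p = 16/41 = 0.390244.
d = −0.75 · ln(1 − (4/3)·0.390244) = −0.75 · ln(0.479675) = −0.75 · (-0.734646) = 0.5510.

0.5510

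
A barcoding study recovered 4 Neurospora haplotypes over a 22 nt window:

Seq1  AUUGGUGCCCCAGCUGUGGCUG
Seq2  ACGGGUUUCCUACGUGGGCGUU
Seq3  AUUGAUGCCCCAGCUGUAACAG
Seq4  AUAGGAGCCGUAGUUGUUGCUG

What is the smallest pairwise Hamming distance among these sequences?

Pairwise Hamming distances:
  Seq1 vs Seq2: 11
  Seq1 vs Seq3: 4
  Seq1 vs Seq4: 6
  Seq2 vs Seq3: 14
  Seq2 vs Seq4: 13
  Seq3 vs Seq4: 9
The smallest is 4, between Seq1 and Seq3.

4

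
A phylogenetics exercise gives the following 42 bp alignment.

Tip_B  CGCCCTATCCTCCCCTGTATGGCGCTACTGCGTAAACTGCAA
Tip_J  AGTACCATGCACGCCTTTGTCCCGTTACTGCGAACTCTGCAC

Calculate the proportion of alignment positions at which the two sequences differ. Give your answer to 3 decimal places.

0.381

Differing sites — 1:C/A; 3:C/T; 4:C/A; 6:T/C; 9:C/G; 11:T/A; 13:C/G; 17:G/T; 19:A/G; 21:G/C; 22:G/C; 25:C/T; 33:T/A; 35:A/C; 36:A/T; 42:A/C.
There are 16 differences over 42 sites, so p = 16/42 = 0.381.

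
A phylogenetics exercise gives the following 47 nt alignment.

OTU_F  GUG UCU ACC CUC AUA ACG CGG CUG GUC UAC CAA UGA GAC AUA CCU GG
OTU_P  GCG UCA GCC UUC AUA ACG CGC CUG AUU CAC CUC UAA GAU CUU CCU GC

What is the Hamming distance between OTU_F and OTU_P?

Mismatches occur at site 2 (U→C), site 6 (U→A), site 7 (A→G), site 10 (C→U), site 21 (G→C), site 25 (G→A), site 27 (C→U), site 28 (U→C), site 32 (A→U), site 33 (A→C), site 35 (G→A), site 39 (C→U), site 40 (A→C), site 42 (A→U), site 47 (G→C).
That gives 15 mismatches out of 47 aligned sites, so the Hamming distance is 15.

15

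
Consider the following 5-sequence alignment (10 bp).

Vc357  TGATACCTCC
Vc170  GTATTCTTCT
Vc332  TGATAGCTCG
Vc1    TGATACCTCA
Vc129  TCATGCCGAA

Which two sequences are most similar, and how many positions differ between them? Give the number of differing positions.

Pairwise Hamming distances:
  Vc357 vs Vc170: 5
  Vc357 vs Vc332: 2
  Vc357 vs Vc1: 1
  Vc357 vs Vc129: 5
  Vc170 vs Vc332: 6
  Vc170 vs Vc1: 5
  Vc170 vs Vc129: 7
  Vc332 vs Vc1: 2
  Vc332 vs Vc129: 6
  Vc1 vs Vc129: 4
The smallest is 1, between Vc357 and Vc1.

1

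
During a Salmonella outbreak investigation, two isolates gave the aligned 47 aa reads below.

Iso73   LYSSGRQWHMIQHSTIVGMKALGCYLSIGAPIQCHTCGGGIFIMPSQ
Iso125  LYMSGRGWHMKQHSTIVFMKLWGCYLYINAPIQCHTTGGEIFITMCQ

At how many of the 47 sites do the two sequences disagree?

13

The sequences differ at positions 3 (S/M), 7 (Q/G), 11 (I/K), 18 (G/F), 21 (A/L), 22 (L/W), 27 (S/Y), 29 (G/N), 37 (C/T), 40 (G/E), 44 (M/T), 45 (P/M), 46 (S/C).
That gives 13 mismatches out of 47 aligned sites, so the Hamming distance is 13.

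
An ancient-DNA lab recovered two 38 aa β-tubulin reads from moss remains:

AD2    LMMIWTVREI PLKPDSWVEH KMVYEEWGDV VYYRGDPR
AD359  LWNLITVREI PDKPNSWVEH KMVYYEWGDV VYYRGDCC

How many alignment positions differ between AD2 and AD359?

9

The sequences differ at positions 2 (M/W), 3 (M/N), 4 (I/L), 5 (W/I), 12 (L/D), 15 (D/N), 25 (E/Y), 37 (P/C), 38 (R/C).
That gives 9 mismatches out of 38 aligned sites, so the Hamming distance is 9.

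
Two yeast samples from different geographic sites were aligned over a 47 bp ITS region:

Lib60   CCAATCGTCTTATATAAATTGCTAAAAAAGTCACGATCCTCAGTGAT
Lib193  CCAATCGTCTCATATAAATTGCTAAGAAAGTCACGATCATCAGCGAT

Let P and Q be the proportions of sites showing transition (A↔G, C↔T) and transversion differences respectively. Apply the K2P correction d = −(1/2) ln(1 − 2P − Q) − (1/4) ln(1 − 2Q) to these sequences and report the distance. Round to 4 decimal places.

0.0915

Differing sites — 11:T/C (Ti); 26:A/G (Ti); 39:C/A (Tv); 44:T/C (Ti).
Of the 4 differences, 3 transitions and 1 transversion over 47 sites: P = 3/47 = 0.063830, Q = 1/47 = 0.021277.
d = −0.5·ln(0.851063) − 0.25·ln(0.957446) = −0.5·(-0.161269) − 0.25·(-0.043486) = 0.0915.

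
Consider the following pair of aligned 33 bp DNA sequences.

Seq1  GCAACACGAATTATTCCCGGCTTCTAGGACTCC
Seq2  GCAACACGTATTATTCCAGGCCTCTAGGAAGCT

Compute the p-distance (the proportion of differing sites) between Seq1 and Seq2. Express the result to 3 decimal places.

Differing sites — 9:A/T; 18:C/A; 22:T/C; 30:C/A; 31:T/G; 33:C/T.
There are 6 differences over 33 sites, so p = 6/33 = 0.182.

0.182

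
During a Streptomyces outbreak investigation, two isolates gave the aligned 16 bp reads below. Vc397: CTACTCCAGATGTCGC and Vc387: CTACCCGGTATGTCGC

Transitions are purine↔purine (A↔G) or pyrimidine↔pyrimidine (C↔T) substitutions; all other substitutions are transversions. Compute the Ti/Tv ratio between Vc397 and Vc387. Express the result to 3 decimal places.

1.000

Differing sites — 5:T/C (Ti); 7:C/G (Tv); 8:A/G (Ti); 9:G/T (Tv).
Of the 4 differences, 2 transitions and 2 transversions, so Ti/Tv = 2/2 = 1.000.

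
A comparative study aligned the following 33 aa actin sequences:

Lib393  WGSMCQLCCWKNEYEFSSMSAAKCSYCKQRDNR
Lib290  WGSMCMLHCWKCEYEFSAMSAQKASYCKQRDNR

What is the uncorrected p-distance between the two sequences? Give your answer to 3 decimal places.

Differing sites — 6:Q/M; 8:C/H; 12:N/C; 18:S/A; 22:A/Q; 24:C/A.
There are 6 differences over 33 sites, so p = 6/33 = 0.182.

0.182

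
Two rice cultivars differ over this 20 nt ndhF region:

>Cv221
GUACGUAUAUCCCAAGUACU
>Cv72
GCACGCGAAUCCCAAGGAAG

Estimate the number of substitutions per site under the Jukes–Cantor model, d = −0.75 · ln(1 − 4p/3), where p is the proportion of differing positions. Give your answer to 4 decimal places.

Mismatches occur at site 2 (U→C), site 6 (U→C), site 7 (A→G), site 8 (U→A), site 17 (U→G), site 19 (C→A), site 20 (U→G).
p = 7/20 = 0.350000.
d = −0.75 · ln(1 − (4/3)·0.350000) = −0.75 · ln(0.533333) = −0.75 · (-0.628609) = 0.4715.

0.4715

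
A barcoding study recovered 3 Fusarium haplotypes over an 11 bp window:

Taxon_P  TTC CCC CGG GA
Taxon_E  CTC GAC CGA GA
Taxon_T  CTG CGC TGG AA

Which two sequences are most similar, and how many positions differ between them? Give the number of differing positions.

4

Pairwise Hamming distances:
  Taxon_P vs Taxon_E: 4
  Taxon_P vs Taxon_T: 5
  Taxon_E vs Taxon_T: 6
The smallest is 4, between Taxon_P and Taxon_E.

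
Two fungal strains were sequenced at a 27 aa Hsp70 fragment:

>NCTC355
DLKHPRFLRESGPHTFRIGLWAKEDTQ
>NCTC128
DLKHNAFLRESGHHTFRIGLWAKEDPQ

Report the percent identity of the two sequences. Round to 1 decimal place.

85.2%

Differing sites — 5:P/N; 6:R/A; 13:P/H; 26:T/P.
23 of the 27 sites match, so the percent identity is 23/27 × 100 = 85.2%.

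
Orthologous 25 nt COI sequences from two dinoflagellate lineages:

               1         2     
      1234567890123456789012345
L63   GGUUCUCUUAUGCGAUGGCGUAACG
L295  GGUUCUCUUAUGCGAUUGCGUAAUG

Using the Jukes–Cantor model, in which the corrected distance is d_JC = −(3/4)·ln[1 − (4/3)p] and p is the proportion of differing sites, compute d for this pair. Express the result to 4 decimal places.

The sequences differ at positions 17 (G/U), 24 (C/U).
p = 2/25 = 0.080000.
d = −0.75 · ln(1 − (4/3)·0.080000) = −0.75 · ln(0.893333) = −0.75 · (-0.112796) = 0.0846.

0.0846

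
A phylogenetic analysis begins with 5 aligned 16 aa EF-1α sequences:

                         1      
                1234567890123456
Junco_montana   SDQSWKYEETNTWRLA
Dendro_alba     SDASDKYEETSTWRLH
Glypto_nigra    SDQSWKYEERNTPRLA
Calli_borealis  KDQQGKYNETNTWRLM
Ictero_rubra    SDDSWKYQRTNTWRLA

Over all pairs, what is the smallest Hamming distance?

Pairwise Hamming distances:
  Junco_montana vs Dendro_alba: 4
  Junco_montana vs Glypto_nigra: 2
  Junco_montana vs Calli_borealis: 5
  Junco_montana vs Ictero_rubra: 3
  Dendro_alba vs Glypto_nigra: 6
  Dendro_alba vs Calli_borealis: 7
  Dendro_alba vs Ictero_rubra: 6
  Glypto_nigra vs Calli_borealis: 7
  Glypto_nigra vs Ictero_rubra: 5
  Calli_borealis vs Ictero_rubra: 7
The smallest is 2, between Junco_montana and Glypto_nigra.

2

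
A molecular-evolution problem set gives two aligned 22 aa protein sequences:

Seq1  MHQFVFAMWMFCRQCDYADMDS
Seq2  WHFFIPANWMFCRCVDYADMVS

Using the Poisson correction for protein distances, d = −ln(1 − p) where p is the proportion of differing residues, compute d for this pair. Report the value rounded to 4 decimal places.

Mismatches occur at site 1 (M/W), site 3 (Q/F), site 5 (V/I), site 6 (F/P), site 8 (M/N), site 14 (Q/C), site 15 (C/V), site 21 (D/V).
p = 8/22 = 0.363636.
d = −ln(1 − 0.363636) = −ln(0.636364) = 0.4520.

0.4520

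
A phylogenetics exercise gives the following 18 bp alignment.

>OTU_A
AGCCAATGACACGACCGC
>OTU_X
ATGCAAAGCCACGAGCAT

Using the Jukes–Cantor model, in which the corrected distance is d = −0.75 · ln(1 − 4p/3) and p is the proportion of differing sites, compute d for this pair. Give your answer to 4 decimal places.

Mismatches occur at site 2 (G→T), site 3 (C→G), site 7 (T→A), site 9 (A→C), site 15 (C→G), site 17 (G→A), site 18 (C→T).
p = 7/18 = 0.388889.
d = −0.75 · ln(1 − (4/3)·0.388889) = −0.75 · ln(0.481481) = −0.75 · (-0.730889) = 0.5482.

0.5482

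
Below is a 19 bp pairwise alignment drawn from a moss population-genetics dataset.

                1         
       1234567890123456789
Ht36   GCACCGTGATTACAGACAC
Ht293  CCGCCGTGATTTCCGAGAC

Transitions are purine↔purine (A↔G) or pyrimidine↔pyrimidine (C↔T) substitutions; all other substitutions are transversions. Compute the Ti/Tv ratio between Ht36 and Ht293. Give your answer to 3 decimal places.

Mismatches occur at site 1 (G/C, transversion), site 3 (A/G, transition), site 12 (A/T, transversion), site 14 (A/C, transversion), site 17 (C/G, transversion).
Of the 5 differences, 1 transition and 4 transversions, so Ti/Tv = 1/4 = 0.250.

0.250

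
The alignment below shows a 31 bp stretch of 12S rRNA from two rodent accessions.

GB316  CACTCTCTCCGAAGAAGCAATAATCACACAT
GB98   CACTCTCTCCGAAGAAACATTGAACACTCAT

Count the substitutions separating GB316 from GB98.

Differing sites — 17:G/A; 20:A/T; 22:A/G; 24:T/A; 28:A/T.
That gives 5 mismatches out of 31 aligned sites, so the Hamming distance is 5.

5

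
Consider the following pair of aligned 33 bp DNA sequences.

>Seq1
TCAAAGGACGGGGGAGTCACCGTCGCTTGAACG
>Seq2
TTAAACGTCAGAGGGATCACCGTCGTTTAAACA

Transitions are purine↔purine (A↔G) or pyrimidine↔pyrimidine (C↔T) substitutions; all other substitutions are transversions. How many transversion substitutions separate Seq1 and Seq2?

2

Mismatches occur at site 2 (C/T, transition), site 6 (G/C, transversion), site 8 (A/T, transversion), site 10 (G/A, transition), site 12 (G/A, transition), site 15 (A/G, transition), site 16 (G/A, transition), site 26 (C/T, transition), site 29 (G/A, transition), site 33 (G/A, transition).
Of the 10 differences, 8 transitions and 2 transversions, so the answer is 2.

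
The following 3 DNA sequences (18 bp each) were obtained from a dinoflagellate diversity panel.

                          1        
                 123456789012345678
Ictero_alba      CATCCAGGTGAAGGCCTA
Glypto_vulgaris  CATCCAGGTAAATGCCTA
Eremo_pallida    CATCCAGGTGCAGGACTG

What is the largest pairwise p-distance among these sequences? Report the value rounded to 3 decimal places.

0.278

Pairwise Hamming distances:
  Ictero_alba vs Glypto_vulgaris: 2
  Ictero_alba vs Eremo_pallida: 3
  Glypto_vulgaris vs Eremo_pallida: 5
The largest is 5 mismatches, between Glypto_vulgaris and Eremo_pallida; p = 5/18 = 0.278.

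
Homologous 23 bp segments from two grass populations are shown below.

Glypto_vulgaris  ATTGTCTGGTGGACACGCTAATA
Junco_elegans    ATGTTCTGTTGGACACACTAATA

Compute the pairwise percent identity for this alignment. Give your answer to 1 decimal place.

Mismatches occur at site 3 (T/G), site 4 (G/T), site 9 (G/T), site 17 (G/A).
19 of the 23 sites match, so the percent identity is 19/23 × 100 = 82.6%.

82.6%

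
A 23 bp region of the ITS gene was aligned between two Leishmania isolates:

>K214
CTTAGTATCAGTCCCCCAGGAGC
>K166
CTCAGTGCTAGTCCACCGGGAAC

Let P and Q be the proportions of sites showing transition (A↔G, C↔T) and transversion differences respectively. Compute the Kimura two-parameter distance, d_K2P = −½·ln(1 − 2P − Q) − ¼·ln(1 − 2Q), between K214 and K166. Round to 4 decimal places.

Differing sites — 3:T/C (Ti); 7:A/G (Ti); 8:T/C (Ti); 9:C/T (Ti); 15:C/A (Tv); 18:A/G (Ti); 22:G/A (Ti).
Of the 7 differences, 6 transitions and 1 transversion over 23 sites: P = 6/23 = 0.260870, Q = 1/23 = 0.043478.
d = −0.5·ln(0.434782) − 0.25·ln(0.913044) = −0.5·(-0.832911) − 0.25·(-0.090971) = 0.4392.

0.4392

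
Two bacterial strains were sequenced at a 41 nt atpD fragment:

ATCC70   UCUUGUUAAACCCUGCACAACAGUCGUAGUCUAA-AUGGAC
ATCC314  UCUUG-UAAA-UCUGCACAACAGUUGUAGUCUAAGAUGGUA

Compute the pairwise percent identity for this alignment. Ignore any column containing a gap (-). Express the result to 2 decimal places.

Excluding the 3 gap columns leaves 38 comparable sites.
Differing sites — 12:C/U; 25:C/U; 40:A/U; 41:C/A.
34 of the 38 comparable sites match, so the percent identity is 34/38 × 100 = 89.47%.

89.47%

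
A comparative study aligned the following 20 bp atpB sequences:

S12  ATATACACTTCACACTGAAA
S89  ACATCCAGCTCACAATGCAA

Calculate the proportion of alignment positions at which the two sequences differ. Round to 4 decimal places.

0.3000

Differing sites — 2:T/C; 5:A/C; 8:C/G; 9:T/C; 15:C/A; 18:A/C.
There are 6 differences over 20 sites, so p = 6/20 = 0.3000.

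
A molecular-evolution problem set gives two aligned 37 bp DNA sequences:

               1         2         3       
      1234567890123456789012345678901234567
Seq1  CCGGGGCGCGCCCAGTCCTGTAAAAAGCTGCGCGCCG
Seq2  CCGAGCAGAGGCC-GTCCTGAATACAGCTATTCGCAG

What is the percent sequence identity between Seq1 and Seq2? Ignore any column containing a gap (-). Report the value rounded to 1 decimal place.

66.7%

Excluding the 1 gap column leaves 36 comparable sites.
The sequences differ at positions 4 (G/A), 6 (G/C), 7 (C/A), 9 (C/A), 11 (C/G), 21 (T/A), 23 (A/T), 25 (A/C), 30 (G/A), 31 (C/T), 32 (G/T), 36 (C/A).
24 of the 36 comparable sites match, so the percent identity is 24/36 × 100 = 66.7%.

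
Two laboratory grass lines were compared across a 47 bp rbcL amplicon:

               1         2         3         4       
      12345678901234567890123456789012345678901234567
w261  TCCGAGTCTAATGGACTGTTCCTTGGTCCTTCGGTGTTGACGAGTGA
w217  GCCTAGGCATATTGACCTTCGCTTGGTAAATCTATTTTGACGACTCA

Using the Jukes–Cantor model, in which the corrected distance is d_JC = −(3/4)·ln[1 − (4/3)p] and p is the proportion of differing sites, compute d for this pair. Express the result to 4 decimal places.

0.5360

Mismatches occur at site 1 (T/G), site 4 (G/T), site 7 (T/G), site 9 (T/A), site 10 (A/T), site 13 (G/T), site 17 (T/C), site 18 (G/T), site 20 (T/C), site 21 (C/G), site 28 (C/A), site 29 (C/A), site 30 (T/A), site 33 (G/T), site 34 (G/A), site 36 (G/T), site 44 (G/C), site 46 (G/C).
p = 18/47 = 0.382979.
d = −0.75 · ln(1 − (4/3)·0.382979) = −0.75 · ln(0.489361) = −0.75 · (-0.714655) = 0.5360.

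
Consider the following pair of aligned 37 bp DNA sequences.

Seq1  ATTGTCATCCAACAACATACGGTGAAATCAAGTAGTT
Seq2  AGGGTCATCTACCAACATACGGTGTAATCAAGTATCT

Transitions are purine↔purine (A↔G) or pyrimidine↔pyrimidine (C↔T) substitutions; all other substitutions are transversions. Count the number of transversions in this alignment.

5

Differing sites — 2:T/G (Tv); 3:T/G (Tv); 10:C/T (Ti); 12:A/C (Tv); 25:A/T (Tv); 35:G/T (Tv); 36:T/C (Ti).
Of the 7 differences, 2 transitions and 5 transversions, so the answer is 5.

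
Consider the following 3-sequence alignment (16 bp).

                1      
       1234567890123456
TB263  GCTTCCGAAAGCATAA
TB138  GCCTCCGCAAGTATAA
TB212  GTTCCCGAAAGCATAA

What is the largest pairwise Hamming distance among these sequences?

Pairwise Hamming distances:
  TB263 vs TB138: 3
  TB263 vs TB212: 2
  TB138 vs TB212: 5
The largest is 5, between TB138 and TB212.

5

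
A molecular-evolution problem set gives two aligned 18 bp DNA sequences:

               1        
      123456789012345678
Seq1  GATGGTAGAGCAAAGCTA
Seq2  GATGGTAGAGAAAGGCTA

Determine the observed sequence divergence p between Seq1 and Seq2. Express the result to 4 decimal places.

0.1111

Mismatches occur at site 11 (C→A), site 14 (A→G).
There are 2 differences over 18 sites, so p = 2/18 = 0.1111.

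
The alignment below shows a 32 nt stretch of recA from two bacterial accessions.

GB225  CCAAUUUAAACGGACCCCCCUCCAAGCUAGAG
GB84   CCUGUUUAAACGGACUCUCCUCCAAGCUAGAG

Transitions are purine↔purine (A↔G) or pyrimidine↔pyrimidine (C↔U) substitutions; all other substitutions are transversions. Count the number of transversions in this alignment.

1

Mismatches occur at site 3 (A→U, transversion), site 4 (A→G, transition), site 16 (C→U, transition), site 18 (C→U, transition).
Of the 4 differences, 3 transitions and 1 transversion, so the answer is 1.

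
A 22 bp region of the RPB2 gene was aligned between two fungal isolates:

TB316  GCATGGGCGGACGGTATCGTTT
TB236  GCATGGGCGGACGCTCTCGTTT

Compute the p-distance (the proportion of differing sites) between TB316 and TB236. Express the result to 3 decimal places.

Mismatches occur at site 14 (G→C), site 16 (A→C).
There are 2 differences over 22 sites, so p = 2/22 = 0.091.

0.091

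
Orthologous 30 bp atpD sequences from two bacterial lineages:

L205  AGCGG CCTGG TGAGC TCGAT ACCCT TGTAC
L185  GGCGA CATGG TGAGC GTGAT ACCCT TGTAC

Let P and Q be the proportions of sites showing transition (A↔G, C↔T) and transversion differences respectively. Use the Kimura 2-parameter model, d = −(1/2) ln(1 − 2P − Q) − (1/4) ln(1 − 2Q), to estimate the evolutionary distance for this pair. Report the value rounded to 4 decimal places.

Differing sites — 1:A/G (Ti); 5:G/A (Ti); 7:C/A (Tv); 16:T/G (Tv); 17:C/T (Ti).
Of the 5 differences, 3 transitions and 2 transversions over 30 sites: P = 3/30 = 0.100000, Q = 2/30 = 0.066667.
d = −0.5·ln(0.733333) − 0.25·ln(0.866666) = −0.5·(-0.310155) − 0.25·(-0.143102) = 0.1909.

0.1909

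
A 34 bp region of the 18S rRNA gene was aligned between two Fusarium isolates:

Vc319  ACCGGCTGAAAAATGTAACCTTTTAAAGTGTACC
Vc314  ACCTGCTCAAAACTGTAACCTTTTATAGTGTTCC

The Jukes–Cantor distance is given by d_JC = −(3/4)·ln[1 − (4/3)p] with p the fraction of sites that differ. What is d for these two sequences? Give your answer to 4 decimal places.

The sequences differ at positions 4 (G/T), 8 (G/C), 13 (A/C), 26 (A/T), 32 (A/T).
p = 5/34 = 0.147059.
d = −0.75 · ln(1 − (4/3)·0.147059) = −0.75 · ln(0.803921) = −0.75 · (-0.218254) = 0.1637.

0.1637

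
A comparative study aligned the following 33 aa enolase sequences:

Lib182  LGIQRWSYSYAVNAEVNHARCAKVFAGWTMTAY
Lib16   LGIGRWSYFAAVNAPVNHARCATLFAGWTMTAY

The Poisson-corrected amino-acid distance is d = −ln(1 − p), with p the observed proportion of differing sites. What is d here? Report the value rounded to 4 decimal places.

Mismatches occur at site 4 (Q/G), site 9 (S/F), site 10 (Y/A), site 15 (E/P), site 23 (K/T), site 24 (V/L).
p = 6/33 = 0.181818.
d = −ln(1 − 0.181818) = −ln(0.818182) = 0.2007.

0.2007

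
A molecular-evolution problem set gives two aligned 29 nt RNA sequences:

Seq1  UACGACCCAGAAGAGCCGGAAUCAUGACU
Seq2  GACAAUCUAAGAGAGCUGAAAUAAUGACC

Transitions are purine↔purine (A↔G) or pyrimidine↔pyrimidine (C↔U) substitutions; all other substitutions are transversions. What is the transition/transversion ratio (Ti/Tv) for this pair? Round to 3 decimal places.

4.000

The sequences differ at positions 1 (U/G, transversion), 4 (G/A, transition), 6 (C/U, transition), 8 (C/U, transition), 10 (G/A, transition), 11 (A/G, transition), 17 (C/U, transition), 19 (G/A, transition), 23 (C/A, transversion), 29 (U/C, transition).
Of the 10 differences, 8 transitions and 2 transversions, so Ti/Tv = 8/2 = 4.000.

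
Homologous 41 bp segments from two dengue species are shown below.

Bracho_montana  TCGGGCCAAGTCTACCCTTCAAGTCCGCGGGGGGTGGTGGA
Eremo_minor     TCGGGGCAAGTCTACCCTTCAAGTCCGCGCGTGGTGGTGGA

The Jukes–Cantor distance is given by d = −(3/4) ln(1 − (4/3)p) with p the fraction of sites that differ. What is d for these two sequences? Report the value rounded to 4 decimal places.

The sequences differ at positions 6 (C/G), 30 (G/C), 32 (G/T).
p = 3/41 = 0.073171.
d = −0.75 · ln(1 − (4/3)·0.073171) = −0.75 · ln(0.902439) = −0.75 · (-0.102654) = 0.0770.

0.0770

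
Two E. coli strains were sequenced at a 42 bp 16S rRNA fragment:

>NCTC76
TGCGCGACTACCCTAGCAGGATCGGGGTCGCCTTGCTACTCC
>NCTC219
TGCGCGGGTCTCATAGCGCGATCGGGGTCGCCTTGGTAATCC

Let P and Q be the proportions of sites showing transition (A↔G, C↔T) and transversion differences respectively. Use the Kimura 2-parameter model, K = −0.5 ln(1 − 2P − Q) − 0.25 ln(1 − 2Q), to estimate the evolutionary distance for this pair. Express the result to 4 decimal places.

The sequences differ at positions 7 (A/G, transition), 8 (C/G, transversion), 10 (A/C, transversion), 11 (C/T, transition), 13 (C/A, transversion), 18 (A/G, transition), 19 (G/C, transversion), 36 (C/G, transversion), 39 (C/A, transversion).
Of the 9 differences, 3 transitions and 6 transversions over 42 sites: P = 3/42 = 0.071429, Q = 6/42 = 0.142857.
d = −0.5·ln(0.714285) − 0.25·ln(0.714286) = −0.5·(-0.336473) − 0.25·(-0.336472) = 0.2524.

0.2524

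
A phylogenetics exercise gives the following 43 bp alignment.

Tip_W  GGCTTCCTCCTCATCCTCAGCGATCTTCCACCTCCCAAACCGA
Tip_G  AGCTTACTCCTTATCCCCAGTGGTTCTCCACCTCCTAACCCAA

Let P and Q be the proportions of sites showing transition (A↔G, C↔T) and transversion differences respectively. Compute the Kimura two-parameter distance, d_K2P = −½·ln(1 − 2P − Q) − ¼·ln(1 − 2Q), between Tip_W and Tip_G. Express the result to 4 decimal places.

0.3373

Differing sites — 1:G/A (Ti); 6:C/A (Tv); 12:C/T (Ti); 17:T/C (Ti); 21:C/T (Ti); 23:A/G (Ti); 25:C/T (Ti); 26:T/C (Ti); 36:C/T (Ti); 39:A/C (Tv); 42:G/A (Ti).
Of the 11 differences, 9 transitions and 2 transversions over 43 sites: P = 9/43 = 0.209302, Q = 2/43 = 0.046512.
d = −0.5·ln(0.534884) − 0.25·ln(0.906976) = −0.5·(-0.625705) − 0.25·(-0.097639) = 0.3373.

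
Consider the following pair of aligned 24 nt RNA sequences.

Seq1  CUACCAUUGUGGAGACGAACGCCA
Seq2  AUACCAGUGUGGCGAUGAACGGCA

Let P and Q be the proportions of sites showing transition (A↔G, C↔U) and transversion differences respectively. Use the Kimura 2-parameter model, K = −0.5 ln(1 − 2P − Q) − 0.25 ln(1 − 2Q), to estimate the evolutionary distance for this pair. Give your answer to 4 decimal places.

0.2452

Mismatches occur at site 1 (C→A, transversion), site 7 (U→G, transversion), site 13 (A→C, transversion), site 16 (C→U, transition), site 22 (C→G, transversion).
Of the 5 differences, 1 transition and 4 transversions over 24 sites: P = 1/24 = 0.041667, Q = 4/24 = 0.166667.
d = −0.5·ln(0.749999) − 0.25·ln(0.666666) = −0.5·(-0.287683) − 0.25·(-0.405466) = 0.2452.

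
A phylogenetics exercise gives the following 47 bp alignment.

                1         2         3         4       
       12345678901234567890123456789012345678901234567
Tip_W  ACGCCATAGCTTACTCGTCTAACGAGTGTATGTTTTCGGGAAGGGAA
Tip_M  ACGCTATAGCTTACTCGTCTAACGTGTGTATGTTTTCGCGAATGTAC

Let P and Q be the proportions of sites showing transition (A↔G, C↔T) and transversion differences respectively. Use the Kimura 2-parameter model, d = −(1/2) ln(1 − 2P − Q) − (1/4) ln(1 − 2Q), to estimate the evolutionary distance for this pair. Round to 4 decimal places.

0.1404

Differing sites — 5:C/T (Ti); 25:A/T (Tv); 39:G/C (Tv); 43:G/T (Tv); 45:G/T (Tv); 47:A/C (Tv).
Of the 6 differences, 1 transition and 5 transversions over 47 sites: P = 1/47 = 0.021277, Q = 5/47 = 0.106383.
d = −0.5·ln(0.851063) − 0.25·ln(0.787234) = −0.5·(-0.161269) − 0.25·(-0.239230) = 0.1404.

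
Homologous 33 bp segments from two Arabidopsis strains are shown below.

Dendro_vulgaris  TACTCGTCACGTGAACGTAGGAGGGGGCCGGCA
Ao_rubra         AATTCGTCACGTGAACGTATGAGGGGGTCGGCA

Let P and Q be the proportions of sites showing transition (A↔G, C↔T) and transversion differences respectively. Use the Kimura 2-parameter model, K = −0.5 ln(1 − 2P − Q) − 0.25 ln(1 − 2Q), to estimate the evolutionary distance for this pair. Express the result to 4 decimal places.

0.1326

Mismatches occur at site 1 (T→A, transversion), site 3 (C→T, transition), site 20 (G→T, transversion), site 28 (C→T, transition).
Of the 4 differences, 2 transitions and 2 transversions over 33 sites: P = 2/33 = 0.060606, Q = 2/33 = 0.060606.
d = −0.5·ln(0.818182) − 0.25·ln(0.878788) = −0.5·(-0.200670) − 0.25·(-0.129212) = 0.1326.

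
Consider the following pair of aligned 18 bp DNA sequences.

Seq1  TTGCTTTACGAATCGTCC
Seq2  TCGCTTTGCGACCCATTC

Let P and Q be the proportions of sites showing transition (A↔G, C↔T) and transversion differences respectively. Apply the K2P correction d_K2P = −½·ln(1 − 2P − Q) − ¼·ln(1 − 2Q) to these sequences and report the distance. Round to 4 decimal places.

Mismatches occur at site 2 (T→C, transition), site 8 (A→G, transition), site 12 (A→C, transversion), site 13 (T→C, transition), site 15 (G→A, transition), site 17 (C→T, transition).
Of the 6 differences, 5 transitions and 1 transversion over 18 sites: P = 5/18 = 0.277778, Q = 1/18 = 0.055556.
d = −0.5·ln(0.388888) − 0.25·ln(0.888888) = −0.5·(-0.944464) − 0.25·(-0.117784) = 0.5017.

0.5017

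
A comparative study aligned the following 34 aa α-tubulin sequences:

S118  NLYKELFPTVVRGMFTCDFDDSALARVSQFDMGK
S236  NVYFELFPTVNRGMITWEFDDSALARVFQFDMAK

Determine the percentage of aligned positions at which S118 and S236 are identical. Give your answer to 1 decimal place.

Differing sites — 2:L/V; 4:K/F; 11:V/N; 15:F/I; 17:C/W; 18:D/E; 28:S/F; 33:G/A.
26 of the 34 sites match, so the percent identity is 26/34 × 100 = 76.5%.

76.5%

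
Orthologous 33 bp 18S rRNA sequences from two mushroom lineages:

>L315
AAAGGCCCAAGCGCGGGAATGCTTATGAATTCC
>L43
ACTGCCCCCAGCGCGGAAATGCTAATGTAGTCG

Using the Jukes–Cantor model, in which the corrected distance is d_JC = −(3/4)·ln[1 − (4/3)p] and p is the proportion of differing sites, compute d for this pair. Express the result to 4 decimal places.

The sequences differ at positions 2 (A/C), 3 (A/T), 5 (G/C), 9 (A/C), 17 (G/A), 24 (T/A), 28 (A/T), 30 (T/G), 33 (C/G).
p = 9/33 = 0.272727.
d = −0.75 · ln(1 − (4/3)·0.272727) = −0.75 · ln(0.636364) = −0.75 · (-0.451985) = 0.3390.

0.3390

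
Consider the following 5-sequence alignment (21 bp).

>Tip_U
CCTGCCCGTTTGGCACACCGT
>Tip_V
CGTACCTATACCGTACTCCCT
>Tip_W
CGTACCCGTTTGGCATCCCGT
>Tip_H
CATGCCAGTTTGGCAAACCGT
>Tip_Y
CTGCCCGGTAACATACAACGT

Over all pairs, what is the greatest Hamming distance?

12

Pairwise Hamming distances:
  Tip_U vs Tip_V: 10
  Tip_U vs Tip_W: 4
  Tip_U vs Tip_H: 3
  Tip_U vs Tip_Y: 10
  Tip_V vs Tip_W: 9
  Tip_V vs Tip_H: 11
  Tip_V vs Tip_Y: 10
  Tip_W vs Tip_H: 5
  Tip_W vs Tip_Y: 12
  Tip_H vs Tip_Y: 11
The largest is 12, between Tip_W and Tip_Y.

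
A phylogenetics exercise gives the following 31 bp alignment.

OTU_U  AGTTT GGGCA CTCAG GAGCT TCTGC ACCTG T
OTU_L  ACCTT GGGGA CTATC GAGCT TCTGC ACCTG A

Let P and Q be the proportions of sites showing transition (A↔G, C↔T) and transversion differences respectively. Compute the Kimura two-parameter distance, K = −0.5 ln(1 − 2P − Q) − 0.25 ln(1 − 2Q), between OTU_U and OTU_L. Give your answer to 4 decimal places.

Mismatches occur at site 2 (G/C, transversion), site 3 (T/C, transition), site 9 (C/G, transversion), site 13 (C/A, transversion), site 14 (A/T, transversion), site 15 (G/C, transversion), site 31 (T/A, transversion).
Of the 7 differences, 1 transition and 6 transversions over 31 sites: P = 1/31 = 0.032258, Q = 6/31 = 0.193548.
d = −0.5·ln(0.741936) − 0.25·ln(0.612904) = −0.5·(-0.298492) − 0.25·(-0.489547) = 0.2716.

0.2716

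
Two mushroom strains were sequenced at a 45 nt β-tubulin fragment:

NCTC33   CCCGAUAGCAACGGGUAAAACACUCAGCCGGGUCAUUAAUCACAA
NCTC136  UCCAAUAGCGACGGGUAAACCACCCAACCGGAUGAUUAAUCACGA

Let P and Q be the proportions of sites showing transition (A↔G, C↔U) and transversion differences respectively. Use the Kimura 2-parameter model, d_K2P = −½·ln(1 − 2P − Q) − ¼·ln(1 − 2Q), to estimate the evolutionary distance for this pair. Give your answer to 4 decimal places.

The sequences differ at positions 1 (C/U, transition), 4 (G/A, transition), 10 (A/G, transition), 20 (A/C, transversion), 24 (U/C, transition), 27 (G/A, transition), 32 (G/A, transition), 34 (C/G, transversion), 44 (A/G, transition).
Of the 9 differences, 7 transitions and 2 transversions over 45 sites: P = 7/45 = 0.155556, Q = 2/45 = 0.044444.
d = −0.5·ln(0.644444) − 0.25·ln(0.911112) = −0.5·(-0.439367) − 0.25·(-0.093089) = 0.2430.

0.2430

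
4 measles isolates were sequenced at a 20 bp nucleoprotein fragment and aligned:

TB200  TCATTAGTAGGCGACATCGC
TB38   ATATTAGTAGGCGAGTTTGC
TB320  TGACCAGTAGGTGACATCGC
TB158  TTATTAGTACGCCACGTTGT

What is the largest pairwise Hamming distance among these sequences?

Pairwise Hamming distances:
  TB200 vs TB38: 5
  TB200 vs TB320: 4
  TB200 vs TB158: 6
  TB38 vs TB320: 8
  TB38 vs TB158: 6
  TB320 vs TB158: 9
The largest is 9, between TB320 and TB158.

9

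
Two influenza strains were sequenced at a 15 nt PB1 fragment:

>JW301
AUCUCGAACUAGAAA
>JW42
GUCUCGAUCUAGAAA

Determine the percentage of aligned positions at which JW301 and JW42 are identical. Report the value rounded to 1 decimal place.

Mismatches occur at site 1 (A→G), site 8 (A→U).
13 of the 15 sites match, so the percent identity is 13/15 × 100 = 86.7%.

86.7%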